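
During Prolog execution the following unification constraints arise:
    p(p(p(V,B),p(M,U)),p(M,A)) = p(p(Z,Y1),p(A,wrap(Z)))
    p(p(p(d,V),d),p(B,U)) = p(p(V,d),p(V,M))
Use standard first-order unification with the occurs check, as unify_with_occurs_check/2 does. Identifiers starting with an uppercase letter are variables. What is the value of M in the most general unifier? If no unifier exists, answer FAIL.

Decompose p/2: p(p(V,B),p(M,U)) = p(Z,Y1),  p(M,A) = p(A,wrap(Z)).
Decompose p/2: p(V,B) = Z,  p(M,U) = Y1.
Bind Z := p(V,B); substituting into the one remaining equation that mentions Z gives: p(M,A) = p(A,wrap(p(V,B))).
Bind Y1 := p(M,U); no other remaining equation mentions Y1.
Decompose p/2: M = A,  A = wrap(p(V,B)).
Bind M := A; substituting into the one remaining equation that mentions M gives: p(p(p(d,V),d),p(B,U)) = p(p(V,d),p(V,A)). Substituting into the earlier binding gives Y1 := p(A,U).
Bind A := wrap(p(V,B)); substituting into the remaining equation gives: p(p(p(d,V),d),p(B,U)) = p(p(V,d),p(V,wrap(p(V,B)))). Substituting into the earlier bindings gives Y1 := p(wrap(p(V,B)),U), M := wrap(p(V,B)).
Decompose p/2: p(p(d,V),d) = p(V,d),  p(B,U) = p(V,wrap(p(V,B))).
Decompose p/2: p(d,V) = V,  d = d.
Occurs check fails: V occurs in p(d,V); the equation V = p(d,V) has no finite solution.

FAIL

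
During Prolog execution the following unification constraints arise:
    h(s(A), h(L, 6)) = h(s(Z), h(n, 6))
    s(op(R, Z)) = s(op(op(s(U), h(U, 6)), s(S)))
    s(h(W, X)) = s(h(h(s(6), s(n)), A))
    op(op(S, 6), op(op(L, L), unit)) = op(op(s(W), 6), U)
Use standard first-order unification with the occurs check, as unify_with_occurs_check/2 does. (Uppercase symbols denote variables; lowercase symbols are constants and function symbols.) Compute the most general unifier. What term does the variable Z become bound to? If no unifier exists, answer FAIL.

Decompose h/2: s(A) = s(Z),  h(L, 6) = h(n, 6).
Decompose s/1: A = Z.
Bind A := Z; substituting into the one remaining equation that mentions A gives: s(h(W, X)) = s(h(h(s(6), s(n)), Z)).
Decompose h/2: L = n,  6 = 6.
Bind L := n; substituting into the one remaining equation that mentions L gives: op(op(S, 6), op(op(n, n), unit)) = op(op(s(W), 6), U).
Delete trivial equation 6 = 6.
Decompose s/1: op(R, Z) = op(op(s(U), h(U, 6)), s(S)).
Decompose op/2: R = op(s(U), h(U, 6)),  Z = s(S).
Bind R := op(s(U), h(U, 6)); no other remaining equation mentions R.
Bind Z := s(S); substituting into the one remaining equation that mentions Z gives: s(h(W, X)) = s(h(h(s(6), s(n)), s(S))). Substituting into the earlier binding gives A := s(S).
Decompose s/1: h(W, X) = h(h(s(6), s(n)), s(S)).
Decompose h/2: W = h(s(6), s(n)),  X = s(S).
Bind W := h(s(6), s(n)); substituting into the one remaining equation that mentions W gives: op(op(S, 6), op(op(n, n), unit)) = op(op(s(h(s(6), s(n))), 6), U).
Bind X := s(S); no other remaining equation mentions X.
Decompose op/2: op(S, 6) = op(s(h(s(6), s(n))), 6),  op(op(n, n), unit) = U.
Decompose op/2: S = s(h(s(6), s(n))),  6 = 6.
Bind S := s(h(s(6), s(n))); no other remaining equation mentions S. Substituting into the earlier bindings gives A := s(s(h(s(6), s(n)))), Z := s(s(h(s(6), s(n)))), X := s(s(h(s(6), s(n)))).
Delete trivial equation 6 = 6.
Bind U := op(op(n, n), unit). Substituting into the earlier binding gives R := op(s(op(op(n, n), unit)), h(op(op(n, n), unit), 6)).
MGU = { A ↦ s(s(h(s(6), s(n)))), L ↦ n, R ↦ op(s(op(op(n, n), unit)), h(op(op(n, n), unit), 6)), Z ↦ s(s(h(s(6), s(n)))), W ↦ h(s(6), s(n)), X ↦ s(s(h(s(6), s(n)))), S ↦ s(h(s(6), s(n))), U ↦ op(op(n, n), unit) }, so Z ↦ s(s(h(s(6), s(n)))).

s(s(h(s(6), s(n))))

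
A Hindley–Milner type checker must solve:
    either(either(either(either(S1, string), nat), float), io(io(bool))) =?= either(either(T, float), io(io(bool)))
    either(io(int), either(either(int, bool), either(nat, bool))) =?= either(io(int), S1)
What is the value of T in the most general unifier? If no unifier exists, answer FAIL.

either(either(either(either(int, bool), either(nat, bool)), string), nat)

Decompose either/2: either(either(either(S1, string), nat), float) =?= either(T, float),  io(io(bool)) =?= io(io(bool)).
Decompose either/2: either(either(S1, string), nat) =?= T,  float =?= float.
Bind T := either(either(S1, string), nat); no other remaining equation mentions T.
Delete trivial equation float =?= float.
Delete trivial equation io(io(bool)) =?= io(io(bool)).
Decompose either/2: io(int) =?= io(int),  either(either(int, bool), either(nat, bool)) =?= S1.
Delete trivial equation io(int) =?= io(int).
Bind S1 := either(either(int, bool), either(nat, bool)). Substituting into the earlier binding gives T := either(either(either(either(int, bool), either(nat, bool)), string), nat).
MGU = { T := either(either(either(either(int, bool), either(nat, bool)), string), nat), S1 := either(either(int, bool), either(nat, bool)) }, so T := either(either(either(either(int, bool), either(nat, bool)), string), nat).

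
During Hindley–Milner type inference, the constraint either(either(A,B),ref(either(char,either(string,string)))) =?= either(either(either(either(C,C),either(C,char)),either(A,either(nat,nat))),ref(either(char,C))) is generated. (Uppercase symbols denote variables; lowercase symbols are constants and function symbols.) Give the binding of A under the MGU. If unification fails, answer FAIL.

either(either(either(string,string),either(string,string)),either(either(string,string),char))

Decompose either/2: either(A,B) =?= either(either(either(C,C),either(C,char)),either(A,either(nat,nat))),  ref(either(char,either(string,string))) =?= ref(either(char,C)).
Decompose either/2: A =?= either(either(C,C),either(C,char)),  B =?= either(A,either(nat,nat)).
Bind A := either(either(C,C),either(C,char)); substituting into the one remaining equation that mentions A gives: B =?= either(either(either(C,C),either(C,char)),either(nat,nat)).
Bind B := either(either(either(C,C),either(C,char)),either(nat,nat)); no other remaining equation mentions B.
Decompose ref/1: either(char,either(string,string)) =?= either(char,C).
Decompose either/2: char =?= char,  either(string,string) =?= C.
Delete trivial equation char =?= char.
Bind C := either(string,string). Substituting into the earlier bindings gives A := either(either(either(string,string),either(string,string)),either(either(string,string),char)), B := either(either(either(either(string,string),either(string,string)),either(either(string,string),char)),either(nat,nat)).
MGU = { A ↦ either(either(either(string,string),either(string,string)),either(either(string,string),char)), B ↦ either(either(either(either(string,string),either(string,string)),either(either(string,string),char)),either(nat,nat)), C ↦ either(string,string) }, so A ↦ either(either(either(string,string),either(string,string)),either(either(string,string),char)).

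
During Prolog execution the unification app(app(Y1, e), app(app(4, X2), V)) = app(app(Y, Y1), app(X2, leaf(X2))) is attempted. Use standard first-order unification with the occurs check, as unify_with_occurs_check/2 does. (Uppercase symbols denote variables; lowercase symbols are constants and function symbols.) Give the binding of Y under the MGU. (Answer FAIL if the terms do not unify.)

Decompose app/2: app(Y1, e) = app(Y, Y1),  app(app(4, X2), V) = app(X2, leaf(X2)).
Decompose app/2: Y1 = Y,  e = Y1.
Bind Y1 := Y; substituting into the one remaining equation that mentions Y1 gives: e = Y.
Bind Y := e; no other remaining equation mentions Y. Substituting into the earlier binding gives Y1 := e.
Decompose app/2: app(4, X2) = X2,  V = leaf(X2).
Occurs check fails: X2 occurs in app(4, X2); the equation X2 = app(4, X2) has no finite solution.

FAIL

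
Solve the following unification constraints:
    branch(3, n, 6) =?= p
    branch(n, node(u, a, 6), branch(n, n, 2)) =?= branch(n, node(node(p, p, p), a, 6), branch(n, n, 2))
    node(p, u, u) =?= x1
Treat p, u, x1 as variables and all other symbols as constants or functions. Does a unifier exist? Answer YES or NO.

YES

Bind p := branch(3, n, 6); substituting into the remaining equations gives: branch(n, node(u, a, 6), branch(n, n, 2)) =?= branch(n, node(node(branch(3, n, 6), branch(3, n, 6), branch(3, n, 6)), a, 6), branch(n, n, 2)),  node(branch(3, n, 6), u, u) =?= x1.
Decompose branch/3: n =?= n,  node(u, a, 6) =?= node(node(branch(3, n, 6), branch(3, n, 6), branch(3, n, 6)), a, 6),  branch(n, n, 2) =?= branch(n, n, 2).
Delete trivial equation n =?= n.
Decompose node/3: u =?= node(branch(3, n, 6), branch(3, n, 6), branch(3, n, 6)),  a =?= a,  6 =?= 6.
Bind u := node(branch(3, n, 6), branch(3, n, 6), branch(3, n, 6)); substituting into the one remaining equation that mentions u gives: node(branch(3, n, 6), node(branch(3, n, 6), branch(3, n, 6), branch(3, n, 6)), node(branch(3, n, 6), branch(3, n, 6), branch(3, n, 6))) =?= x1.
Delete trivial equation a =?= a.
Delete trivial equation 6 =?= 6.
Delete trivial equation branch(n, n, 2) =?= branch(n, n, 2).
Bind x1 := node(branch(3, n, 6), node(branch(3, n, 6), branch(3, n, 6), branch(3, n, 6)), node(branch(3, n, 6), branch(3, n, 6), branch(3, n, 6))).
No equations remain and no clash or occurs-check failure arose, so a unifier exists.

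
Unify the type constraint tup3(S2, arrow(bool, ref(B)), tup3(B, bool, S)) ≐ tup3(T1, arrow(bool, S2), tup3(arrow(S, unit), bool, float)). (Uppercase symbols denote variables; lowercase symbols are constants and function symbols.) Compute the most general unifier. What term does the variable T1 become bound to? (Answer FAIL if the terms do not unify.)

Decompose tup3/3: S2 ≐ T1,  arrow(bool, ref(B)) ≐ arrow(bool, S2),  tup3(B, bool, S) ≐ tup3(arrow(S, unit), bool, float).
Bind S2 := T1; substituting into the one remaining equation that mentions S2 gives: arrow(bool, ref(B)) ≐ arrow(bool, T1).
Decompose arrow/2: bool ≐ bool,  ref(B) ≐ T1.
Delete trivial equation bool ≐ bool.
Bind T1 := ref(B); no other remaining equation mentions T1. Substituting into the earlier binding gives S2 := ref(B).
Decompose tup3/3: B ≐ arrow(S, unit),  bool ≐ bool,  S ≐ float.
Bind B := arrow(S, unit); no other remaining equation mentions B. Substituting into the earlier bindings gives S2 := ref(arrow(S, unit)), T1 := ref(arrow(S, unit)).
Delete trivial equation bool ≐ bool.
Bind S := float. Substituting into the earlier bindings gives S2 := ref(arrow(float, unit)), T1 := ref(arrow(float, unit)), B := arrow(float, unit).
MGU = { S2 ↦ ref(arrow(float, unit)), T1 ↦ ref(arrow(float, unit)), B ↦ arrow(float, unit), S ↦ float }, so T1 ↦ ref(arrow(float, unit)).

ref(arrow(float, unit))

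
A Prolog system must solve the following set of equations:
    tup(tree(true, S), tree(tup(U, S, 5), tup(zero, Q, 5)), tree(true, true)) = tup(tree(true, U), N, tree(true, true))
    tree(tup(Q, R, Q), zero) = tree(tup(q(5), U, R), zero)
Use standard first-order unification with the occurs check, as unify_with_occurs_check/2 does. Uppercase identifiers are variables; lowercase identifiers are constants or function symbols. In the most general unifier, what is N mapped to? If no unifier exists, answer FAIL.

Decompose tup/3: tree(true, S) = tree(true, U),  tree(tup(U, S, 5), tup(zero, Q, 5)) = N,  tree(true, true) = tree(true, true).
Decompose tree/2: true = true,  S = U.
Delete trivial equation true = true.
Bind S := U; substituting into the one remaining equation that mentions S gives: tree(tup(U, U, 5), tup(zero, Q, 5)) = N.
Bind N := tree(tup(U, U, 5), tup(zero, Q, 5)); no other remaining equation mentions N.
Delete trivial equation tree(true, true) = tree(true, true).
Decompose tree/2: tup(Q, R, Q) = tup(q(5), U, R),  zero = zero.
Decompose tup/3: Q = q(5),  R = U,  Q = R.
Bind Q := q(5); substituting into the one remaining equation that mentions Q gives: q(5) = R. Substituting into the earlier binding gives N := tree(tup(U, U, 5), tup(zero, q(5), 5)).
Bind R := U; substituting into the one remaining equation that mentions R gives: q(5) = U.
Bind U := q(5); no other remaining equation mentions U. Substituting into the earlier bindings gives S := q(5), N := tree(tup(q(5), q(5), 5), tup(zero, q(5), 5)), R := q(5).
Delete trivial equation zero = zero.
MGU = { S = q(5), N = tree(tup(q(5), q(5), 5), tup(zero, q(5), 5)), Q = q(5), R = q(5), U = q(5) }, so N = tree(tup(q(5), q(5), 5), tup(zero, q(5), 5)).

tree(tup(q(5), q(5), 5), tup(zero, q(5), 5))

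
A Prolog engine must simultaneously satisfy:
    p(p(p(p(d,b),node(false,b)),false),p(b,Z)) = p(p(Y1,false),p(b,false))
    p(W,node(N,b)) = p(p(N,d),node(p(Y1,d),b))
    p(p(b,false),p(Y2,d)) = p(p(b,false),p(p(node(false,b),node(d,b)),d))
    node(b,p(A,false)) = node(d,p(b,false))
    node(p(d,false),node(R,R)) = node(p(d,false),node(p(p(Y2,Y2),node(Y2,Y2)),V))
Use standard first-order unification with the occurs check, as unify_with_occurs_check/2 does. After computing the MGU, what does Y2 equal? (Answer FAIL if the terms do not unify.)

Decompose p/2: p(p(p(d,b),node(false,b)),false) = p(Y1,false),  p(b,Z) = p(b,false).
Decompose p/2: p(p(d,b),node(false,b)) = Y1,  false = false.
Bind Y1 := p(p(d,b),node(false,b)); substituting into the one remaining equation that mentions Y1 gives: p(W,node(N,b)) = p(p(N,d),node(p(p(p(d,b),node(false,b)),d),b)).
Delete trivial equation false = false.
Decompose p/2: b = b,  Z = false.
Delete trivial equation b = b.
Bind Z := false; no other remaining equation mentions Z.
Decompose p/2: W = p(N,d),  node(N,b) = node(p(p(p(d,b),node(false,b)),d),b).
Bind W := p(N,d); no other remaining equation mentions W.
Decompose node/2: N = p(p(p(d,b),node(false,b)),d),  b = b.
Bind N := p(p(p(d,b),node(false,b)),d); no other remaining equation mentions N. Substituting into the earlier binding gives W := p(p(p(p(d,b),node(false,b)),d),d).
Delete trivial equation b = b.
Decompose p/2: p(b,false) = p(b,false),  p(Y2,d) = p(p(node(false,b),node(d,b)),d).
Delete trivial equation p(b,false) = p(b,false).
Decompose p/2: Y2 = p(node(false,b),node(d,b)),  d = d.
Bind Y2 := p(node(false,b),node(d,b)); substituting into the one remaining equation that mentions Y2 gives: node(p(d,false),node(R,R)) = node(p(d,false),node(p(p(p(node(false,b),node(d,b)),p(node(false,b),node(d,b))),node(p(node(false,b),node(d,b)),p(node(false,b),node(d,b)))),V)).
Delete trivial equation d = d.
Decompose node/2: b = d,  p(A,false) = p(b,false).
Clash: constants b and d differ; no unifier exists.

FAIL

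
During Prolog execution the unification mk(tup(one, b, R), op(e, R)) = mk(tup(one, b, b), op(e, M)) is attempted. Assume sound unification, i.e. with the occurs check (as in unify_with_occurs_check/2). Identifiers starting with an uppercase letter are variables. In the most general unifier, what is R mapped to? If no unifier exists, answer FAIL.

Decompose mk/2: tup(one, b, R) = tup(one, b, b),  op(e, R) = op(e, M).
Decompose tup/3: one = one,  b = b,  R = b.
Delete trivial equation one = one.
Delete trivial equation b = b.
Bind R := b; substituting into the remaining equation gives: op(e, b) = op(e, M).
Decompose op/2: e = e,  b = M.
Delete trivial equation e = e.
Bind M := b.
MGU = { R ↦ b, M ↦ b }, so R ↦ b.

b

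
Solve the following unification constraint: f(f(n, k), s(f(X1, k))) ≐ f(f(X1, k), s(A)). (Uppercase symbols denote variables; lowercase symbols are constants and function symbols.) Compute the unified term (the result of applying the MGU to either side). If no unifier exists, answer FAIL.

Decompose f/2: f(n, k) ≐ f(X1, k),  s(f(X1, k)) ≐ s(A).
Decompose f/2: n ≐ X1,  k ≐ k.
Bind X1 := n; substituting into the one remaining equation that mentions X1 gives: s(f(n, k)) ≐ s(A).
Delete trivial equation k ≐ k.
Decompose s/1: f(n, k) ≐ A.
Bind A := f(n, k).
Applying the MGU to either side gives f(f(n, k), s(f(n, k))).

f(f(n, k), s(f(n, k)))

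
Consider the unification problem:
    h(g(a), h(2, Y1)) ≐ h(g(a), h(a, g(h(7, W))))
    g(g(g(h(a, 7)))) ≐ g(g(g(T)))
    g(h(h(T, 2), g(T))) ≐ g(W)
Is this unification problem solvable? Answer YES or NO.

NO

Decompose h/2: g(a) ≐ g(a),  h(2, Y1) ≐ h(a, g(h(7, W))).
Delete trivial equation g(a) ≐ g(a).
Decompose h/2: 2 ≐ a,  Y1 ≐ g(h(7, W)).
Clash: constants 2 and a differ; no unifier exists.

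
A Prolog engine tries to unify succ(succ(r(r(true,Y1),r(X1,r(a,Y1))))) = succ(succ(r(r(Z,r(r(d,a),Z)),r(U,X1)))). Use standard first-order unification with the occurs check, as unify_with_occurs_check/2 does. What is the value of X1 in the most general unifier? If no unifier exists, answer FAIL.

r(a,r(r(d,a),true))

Decompose succ/1: succ(r(r(true,Y1),r(X1,r(a,Y1)))) = succ(r(r(Z,r(r(d,a),Z)),r(U,X1))).
Decompose succ/1: r(r(true,Y1),r(X1,r(a,Y1))) = r(r(Z,r(r(d,a),Z)),r(U,X1)).
Decompose r/2: r(true,Y1) = r(Z,r(r(d,a),Z)),  r(X1,r(a,Y1)) = r(U,X1).
Decompose r/2: true = Z,  Y1 = r(r(d,a),Z).
Bind Z := true; substituting into the one remaining equation that mentions Z gives: Y1 = r(r(d,a),true).
Bind Y1 := r(r(d,a),true); substituting into the remaining equation gives: r(X1,r(a,r(r(d,a),true))) = r(U,X1).
Decompose r/2: X1 = U,  r(a,r(r(d,a),true)) = X1.
Bind X1 := U; substituting into the remaining equation gives: r(a,r(r(d,a),true)) = U.
Bind U := r(a,r(r(d,a),true)). Substituting into the earlier binding gives X1 := r(a,r(r(d,a),true)).
MGU = { Z -> true, Y1 -> r(r(d,a),true), X1 -> r(a,r(r(d,a),true)), U -> r(a,r(r(d,a),true)) }, so X1 -> r(a,r(r(d,a),true)).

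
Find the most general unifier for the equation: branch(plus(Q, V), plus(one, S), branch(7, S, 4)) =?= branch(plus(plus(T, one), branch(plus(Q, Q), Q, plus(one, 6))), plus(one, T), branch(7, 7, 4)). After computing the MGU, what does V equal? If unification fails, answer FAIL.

Decompose branch/3: plus(Q, V) =?= plus(plus(T, one), branch(plus(Q, Q), Q, plus(one, 6))),  plus(one, S) =?= plus(one, T),  branch(7, S, 4) =?= branch(7, 7, 4).
Decompose plus/2: Q =?= plus(T, one),  V =?= branch(plus(Q, Q), Q, plus(one, 6)).
Bind Q := plus(T, one); substituting into the one remaining equation that mentions Q gives: V =?= branch(plus(plus(T, one), plus(T, one)), plus(T, one), plus(one, 6)).
Bind V := branch(plus(plus(T, one), plus(T, one)), plus(T, one), plus(one, 6)); no other remaining equation mentions V.
Decompose plus/2: one =?= one,  S =?= T.
Delete trivial equation one =?= one.
Bind S := T; substituting into the remaining equation gives: branch(7, T, 4) =?= branch(7, 7, 4).
Decompose branch/3: 7 =?= 7,  T =?= 7,  4 =?= 4.
Delete trivial equation 7 =?= 7.
Bind T := 7; no other remaining equation mentions T. Substituting into the earlier bindings gives Q := plus(7, one), V := branch(plus(plus(7, one), plus(7, one)), plus(7, one), plus(one, 6)), S := 7.
Delete trivial equation 4 =?= 4.
MGU = { Q -> plus(7, one), V -> branch(plus(plus(7, one), plus(7, one)), plus(7, one), plus(one, 6)), S -> 7, T -> 7 }, so V -> branch(plus(plus(7, one), plus(7, one)), plus(7, one), plus(one, 6)).

branch(plus(plus(7, one), plus(7, one)), plus(7, one), plus(one, 6))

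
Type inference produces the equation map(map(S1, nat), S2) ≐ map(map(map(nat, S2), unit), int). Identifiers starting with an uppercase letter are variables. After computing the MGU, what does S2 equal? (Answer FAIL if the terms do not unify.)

Decompose map/2: map(S1, nat) ≐ map(map(nat, S2), unit),  S2 ≐ int.
Decompose map/2: S1 ≐ map(nat, S2),  nat ≐ unit.
Bind S1 := map(nat, S2); no other remaining equation mentions S1.
Clash: constants nat and unit differ; no unifier exists.

FAIL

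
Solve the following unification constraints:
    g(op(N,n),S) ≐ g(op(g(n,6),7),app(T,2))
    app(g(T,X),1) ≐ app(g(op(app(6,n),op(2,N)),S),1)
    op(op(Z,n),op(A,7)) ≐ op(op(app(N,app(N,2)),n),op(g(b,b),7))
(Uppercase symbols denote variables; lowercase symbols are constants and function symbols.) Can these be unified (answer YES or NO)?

Decompose g/2: op(N,n) ≐ op(g(n,6),7),  S ≐ app(T,2).
Decompose op/2: N ≐ g(n,6),  n ≐ 7.
Bind N := g(n,6); substituting into the 2 remaining equations that mention N gives: app(g(T,X),1) ≐ app(g(op(app(6,n),op(2,g(n,6))),S),1),  op(op(Z,n),op(A,7)) ≐ op(op(app(g(n,6),app(g(n,6),2)),n),op(g(b,b),7)).
Clash: constants n and 7 differ; no unifier exists.

NO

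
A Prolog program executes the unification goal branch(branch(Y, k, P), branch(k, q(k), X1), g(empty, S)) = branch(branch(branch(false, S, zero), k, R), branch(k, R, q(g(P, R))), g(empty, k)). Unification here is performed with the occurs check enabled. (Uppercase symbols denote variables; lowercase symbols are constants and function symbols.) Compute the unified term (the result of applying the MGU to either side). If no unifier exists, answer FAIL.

branch(branch(branch(false, k, zero), k, q(k)), branch(k, q(k), q(g(q(k), q(k)))), g(empty, k))

Decompose branch/3: branch(Y, k, P) = branch(branch(false, S, zero), k, R),  branch(k, q(k), X1) = branch(k, R, q(g(P, R))),  g(empty, S) = g(empty, k).
Decompose branch/3: Y = branch(false, S, zero),  k = k,  P = R.
Bind Y := branch(false, S, zero); no other remaining equation mentions Y.
Delete trivial equation k = k.
Bind P := R; substituting into the one remaining equation that mentions P gives: branch(k, q(k), X1) = branch(k, R, q(g(R, R))).
Decompose branch/3: k = k,  q(k) = R,  X1 = q(g(R, R)).
Delete trivial equation k = k.
Bind R := q(k); substituting into the one remaining equation that mentions R gives: X1 = q(g(q(k), q(k))). Substituting into the earlier binding gives P := q(k).
Bind X1 := q(g(q(k), q(k))); no other remaining equation mentions X1.
Decompose g/2: empty = empty,  S = k.
Delete trivial equation empty = empty.
Bind S := k. Substituting into the earlier binding gives Y := branch(false, k, zero).
Applying the MGU to either side gives branch(branch(branch(false, k, zero), k, q(k)), branch(k, q(k), q(g(q(k), q(k)))), g(empty, k)).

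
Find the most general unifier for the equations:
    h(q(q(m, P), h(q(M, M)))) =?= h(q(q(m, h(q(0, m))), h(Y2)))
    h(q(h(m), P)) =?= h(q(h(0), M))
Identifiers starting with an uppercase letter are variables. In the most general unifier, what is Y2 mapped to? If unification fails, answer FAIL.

Decompose h/1: q(q(m, P), h(q(M, M))) =?= q(q(m, h(q(0, m))), h(Y2)).
Decompose q/2: q(m, P) =?= q(m, h(q(0, m))),  h(q(M, M)) =?= h(Y2).
Decompose q/2: m =?= m,  P =?= h(q(0, m)).
Delete trivial equation m =?= m.
Bind P := h(q(0, m)); substituting into the one remaining equation that mentions P gives: h(q(h(m), h(q(0, m)))) =?= h(q(h(0), M)).
Decompose h/1: q(M, M) =?= Y2.
Bind Y2 := q(M, M); no other remaining equation mentions Y2.
Decompose h/1: q(h(m), h(q(0, m))) =?= q(h(0), M).
Decompose q/2: h(m) =?= h(0),  h(q(0, m)) =?= M.
Decompose h/1: m =?= 0.
Clash: constants m and 0 differ; no unifier exists.

FAIL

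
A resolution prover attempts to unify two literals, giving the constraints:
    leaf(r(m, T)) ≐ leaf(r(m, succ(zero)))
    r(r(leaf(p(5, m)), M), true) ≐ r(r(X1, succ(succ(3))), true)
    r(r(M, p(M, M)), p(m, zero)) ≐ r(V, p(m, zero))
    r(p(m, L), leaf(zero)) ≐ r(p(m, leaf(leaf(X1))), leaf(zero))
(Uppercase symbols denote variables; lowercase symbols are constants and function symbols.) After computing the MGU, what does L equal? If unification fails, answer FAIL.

leaf(leaf(leaf(p(5, m))))

Decompose leaf/1: r(m, T) ≐ r(m, succ(zero)).
Decompose r/2: m ≐ m,  T ≐ succ(zero).
Delete trivial equation m ≐ m.
Bind T := succ(zero); no other remaining equation mentions T.
Decompose r/2: r(leaf(p(5, m)), M) ≐ r(X1, succ(succ(3))),  true ≐ true.
Decompose r/2: leaf(p(5, m)) ≐ X1,  M ≐ succ(succ(3)).
Bind X1 := leaf(p(5, m)); substituting into the one remaining equation that mentions X1 gives: r(p(m, L), leaf(zero)) ≐ r(p(m, leaf(leaf(leaf(p(5, m))))), leaf(zero)).
Bind M := succ(succ(3)); substituting into the one remaining equation that mentions M gives: r(r(succ(succ(3)), p(succ(succ(3)), succ(succ(3)))), p(m, zero)) ≐ r(V, p(m, zero)).
Delete trivial equation true ≐ true.
Decompose r/2: r(succ(succ(3)), p(succ(succ(3)), succ(succ(3)))) ≐ V,  p(m, zero) ≐ p(m, zero).
Bind V := r(succ(succ(3)), p(succ(succ(3)), succ(succ(3)))); no other remaining equation mentions V.
Delete trivial equation p(m, zero) ≐ p(m, zero).
Decompose r/2: p(m, L) ≐ p(m, leaf(leaf(leaf(p(5, m))))),  leaf(zero) ≐ leaf(zero).
Decompose p/2: m ≐ m,  L ≐ leaf(leaf(leaf(p(5, m)))).
Delete trivial equation m ≐ m.
Bind L := leaf(leaf(leaf(p(5, m)))); no other remaining equation mentions L.
Delete trivial equation leaf(zero) ≐ leaf(zero).
MGU = { T := succ(zero), X1 := leaf(p(5, m)), M := succ(succ(3)), V := r(succ(succ(3)), p(succ(succ(3)), succ(succ(3)))), L := leaf(leaf(leaf(p(5, m)))) }, so L := leaf(leaf(leaf(p(5, m)))).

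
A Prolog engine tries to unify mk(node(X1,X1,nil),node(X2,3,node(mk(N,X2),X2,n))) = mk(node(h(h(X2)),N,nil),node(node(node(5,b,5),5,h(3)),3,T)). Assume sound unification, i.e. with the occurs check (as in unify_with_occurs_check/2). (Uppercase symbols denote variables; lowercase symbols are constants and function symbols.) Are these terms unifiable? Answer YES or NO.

YES

Decompose mk/2: node(X1,X1,nil) = node(h(h(X2)),N,nil),  node(X2,3,node(mk(N,X2),X2,n)) = node(node(node(5,b,5),5,h(3)),3,T).
Decompose node/3: X1 = h(h(X2)),  X1 = N,  nil = nil.
Bind X1 := h(h(X2)); substituting into the one remaining equation that mentions X1 gives: h(h(X2)) = N.
Bind N := h(h(X2)); substituting into the one remaining equation that mentions N gives: node(X2,3,node(mk(h(h(X2)),X2),X2,n)) = node(node(node(5,b,5),5,h(3)),3,T).
Delete trivial equation nil = nil.
Decompose node/3: X2 = node(node(5,b,5),5,h(3)),  3 = 3,  node(mk(h(h(X2)),X2),X2,n) = T.
Bind X2 := node(node(5,b,5),5,h(3)); substituting into the one remaining equation that mentions X2 gives: node(mk(h(h(node(node(5,b,5),5,h(3)))),node(node(5,b,5),5,h(3))),node(node(5,b,5),5,h(3)),n) = T. Substituting into the earlier bindings gives X1 := h(h(node(node(5,b,5),5,h(3)))), N := h(h(node(node(5,b,5),5,h(3)))).
Delete trivial equation 3 = 3.
Bind T := node(mk(h(h(node(node(5,b,5),5,h(3)))),node(node(5,b,5),5,h(3))),node(node(5,b,5),5,h(3)),n).
No equations remain and no clash or occurs-check failure arose, so a unifier exists.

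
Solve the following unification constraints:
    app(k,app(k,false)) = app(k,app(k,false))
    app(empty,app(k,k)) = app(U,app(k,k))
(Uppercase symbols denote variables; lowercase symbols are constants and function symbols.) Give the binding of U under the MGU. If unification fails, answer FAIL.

empty

Delete trivial equation app(k,app(k,false)) = app(k,app(k,false)).
Decompose app/2: empty = U,  app(k,k) = app(k,k).
Bind U := empty; no other remaining equation mentions U.
Delete trivial equation app(k,k) = app(k,k).
MGU = { U ↦ empty }, so U ↦ empty.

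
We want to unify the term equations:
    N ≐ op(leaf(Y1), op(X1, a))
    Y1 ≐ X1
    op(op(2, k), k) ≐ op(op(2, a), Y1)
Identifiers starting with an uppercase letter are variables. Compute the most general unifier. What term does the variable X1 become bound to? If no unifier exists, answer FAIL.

FAIL

Bind N := op(leaf(Y1), op(X1, a)); no other remaining equation mentions N.
Bind Y1 := X1; substituting into the remaining equation gives: op(op(2, k), k) ≐ op(op(2, a), X1). Substituting into the earlier binding gives N := op(leaf(X1), op(X1, a)).
Decompose op/2: op(2, k) ≐ op(2, a),  k ≐ X1.
Decompose op/2: 2 ≐ 2,  k ≐ a.
Delete trivial equation 2 ≐ 2.
Clash: constants k and a differ; no unifier exists.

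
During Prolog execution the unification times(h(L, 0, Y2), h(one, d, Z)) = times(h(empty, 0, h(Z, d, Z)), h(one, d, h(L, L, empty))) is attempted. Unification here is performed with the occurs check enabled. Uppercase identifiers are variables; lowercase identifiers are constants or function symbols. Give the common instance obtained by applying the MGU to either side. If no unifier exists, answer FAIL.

times(h(empty, 0, h(h(empty, empty, empty), d, h(empty, empty, empty))), h(one, d, h(empty, empty, empty)))

Decompose times/2: h(L, 0, Y2) = h(empty, 0, h(Z, d, Z)),  h(one, d, Z) = h(one, d, h(L, L, empty)).
Decompose h/3: L = empty,  0 = 0,  Y2 = h(Z, d, Z).
Bind L := empty; substituting into the one remaining equation that mentions L gives: h(one, d, Z) = h(one, d, h(empty, empty, empty)).
Delete trivial equation 0 = 0.
Bind Y2 := h(Z, d, Z); no other remaining equation mentions Y2.
Decompose h/3: one = one,  d = d,  Z = h(empty, empty, empty).
Delete trivial equation one = one.
Delete trivial equation d = d.
Bind Z := h(empty, empty, empty). Substituting into the earlier binding gives Y2 := h(h(empty, empty, empty), d, h(empty, empty, empty)).
Applying the MGU to either side gives times(h(empty, 0, h(h(empty, empty, empty), d, h(empty, empty, empty))), h(one, d, h(empty, empty, empty))).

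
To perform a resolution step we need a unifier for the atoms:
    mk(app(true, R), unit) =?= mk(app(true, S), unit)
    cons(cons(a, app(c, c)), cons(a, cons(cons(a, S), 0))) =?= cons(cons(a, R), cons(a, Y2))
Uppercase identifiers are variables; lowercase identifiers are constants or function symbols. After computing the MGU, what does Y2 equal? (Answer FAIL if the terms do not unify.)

cons(cons(a, app(c, c)), 0)

Decompose mk/2: app(true, R) =?= app(true, S),  unit =?= unit.
Decompose app/2: true =?= true,  R =?= S.
Delete trivial equation true =?= true.
Bind R := S; substituting into the one remaining equation that mentions R gives: cons(cons(a, app(c, c)), cons(a, cons(cons(a, S), 0))) =?= cons(cons(a, S), cons(a, Y2)).
Delete trivial equation unit =?= unit.
Decompose cons/2: cons(a, app(c, c)) =?= cons(a, S),  cons(a, cons(cons(a, S), 0)) =?= cons(a, Y2).
Decompose cons/2: a =?= a,  app(c, c) =?= S.
Delete trivial equation a =?= a.
Bind S := app(c, c); substituting into the remaining equation gives: cons(a, cons(cons(a, app(c, c)), 0)) =?= cons(a, Y2). Substituting into the earlier binding gives R := app(c, c).
Decompose cons/2: a =?= a,  cons(cons(a, app(c, c)), 0) =?= Y2.
Delete trivial equation a =?= a.
Bind Y2 := cons(cons(a, app(c, c)), 0).
MGU = { R := app(c, c), S := app(c, c), Y2 := cons(cons(a, app(c, c)), 0) }, so Y2 := cons(cons(a, app(c, c)), 0).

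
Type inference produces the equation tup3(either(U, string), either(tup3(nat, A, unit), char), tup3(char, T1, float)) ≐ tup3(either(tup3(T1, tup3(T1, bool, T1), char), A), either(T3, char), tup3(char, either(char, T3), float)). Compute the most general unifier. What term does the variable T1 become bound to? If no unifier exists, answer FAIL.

Decompose tup3/3: either(U, string) ≐ either(tup3(T1, tup3(T1, bool, T1), char), A),  either(tup3(nat, A, unit), char) ≐ either(T3, char),  tup3(char, T1, float) ≐ tup3(char, either(char, T3), float).
Decompose either/2: U ≐ tup3(T1, tup3(T1, bool, T1), char),  string ≐ A.
Bind U := tup3(T1, tup3(T1, bool, T1), char); no other remaining equation mentions U.
Bind A := string; substituting into the one remaining equation that mentions A gives: either(tup3(nat, string, unit), char) ≐ either(T3, char).
Decompose either/2: tup3(nat, string, unit) ≐ T3,  char ≐ char.
Bind T3 := tup3(nat, string, unit); substituting into the one remaining equation that mentions T3 gives: tup3(char, T1, float) ≐ tup3(char, either(char, tup3(nat, string, unit)), float).
Delete trivial equation char ≐ char.
Decompose tup3/3: char ≐ char,  T1 ≐ either(char, tup3(nat, string, unit)),  float ≐ float.
Delete trivial equation char ≐ char.
Bind T1 := either(char, tup3(nat, string, unit)); no other remaining equation mentions T1. Substituting into the earlier binding gives U := tup3(either(char, tup3(nat, string, unit)), tup3(either(char, tup3(nat, string, unit)), bool, either(char, tup3(nat, string, unit))), char).
Delete trivial equation float ≐ float.
MGU = { U := tup3(either(char, tup3(nat, string, unit)), tup3(either(char, tup3(nat, string, unit)), bool, either(char, tup3(nat, string, unit))), char), A := string, T3 := tup3(nat, string, unit), T1 := either(char, tup3(nat, string, unit)) }, so T1 := either(char, tup3(nat, string, unit)).

either(char, tup3(nat, string, unit))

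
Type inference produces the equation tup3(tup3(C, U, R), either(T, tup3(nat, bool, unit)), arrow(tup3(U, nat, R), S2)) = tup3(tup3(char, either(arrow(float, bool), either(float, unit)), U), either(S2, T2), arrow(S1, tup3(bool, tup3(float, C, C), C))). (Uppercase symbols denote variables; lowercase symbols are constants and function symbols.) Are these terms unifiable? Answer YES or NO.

Decompose tup3/3: tup3(C, U, R) = tup3(char, either(arrow(float, bool), either(float, unit)), U),  either(T, tup3(nat, bool, unit)) = either(S2, T2),  arrow(tup3(U, nat, R), S2) = arrow(S1, tup3(bool, tup3(float, C, C), C)).
Decompose tup3/3: C = char,  U = either(arrow(float, bool), either(float, unit)),  R = U.
Bind C := char; substituting into the one remaining equation that mentions C gives: arrow(tup3(U, nat, R), S2) = arrow(S1, tup3(bool, tup3(float, char, char), char)).
Bind U := either(arrow(float, bool), either(float, unit)); substituting into the 2 remaining equations that mention U gives: R = either(arrow(float, bool), either(float, unit)),  arrow(tup3(either(arrow(float, bool), either(float, unit)), nat, R), S2) = arrow(S1, tup3(bool, tup3(float, char, char), char)).
Bind R := either(arrow(float, bool), either(float, unit)); substituting into the one remaining equation that mentions R gives: arrow(tup3(either(arrow(float, bool), either(float, unit)), nat, either(arrow(float, bool), either(float, unit))), S2) = arrow(S1, tup3(bool, tup3(float, char, char), char)).
Decompose either/2: T = S2,  tup3(nat, bool, unit) = T2.
Bind T := S2; no other remaining equation mentions T.
Bind T2 := tup3(nat, bool, unit); no other remaining equation mentions T2.
Decompose arrow/2: tup3(either(arrow(float, bool), either(float, unit)), nat, either(arrow(float, bool), either(float, unit))) = S1,  S2 = tup3(bool, tup3(float, char, char), char).
Bind S1 := tup3(either(arrow(float, bool), either(float, unit)), nat, either(arrow(float, bool), either(float, unit))); no other remaining equation mentions S1.
Bind S2 := tup3(bool, tup3(float, char, char), char). Substituting into the earlier binding gives T := tup3(bool, tup3(float, char, char), char).
No equations remain and no clash or occurs-check failure arose, so a unifier exists.

YES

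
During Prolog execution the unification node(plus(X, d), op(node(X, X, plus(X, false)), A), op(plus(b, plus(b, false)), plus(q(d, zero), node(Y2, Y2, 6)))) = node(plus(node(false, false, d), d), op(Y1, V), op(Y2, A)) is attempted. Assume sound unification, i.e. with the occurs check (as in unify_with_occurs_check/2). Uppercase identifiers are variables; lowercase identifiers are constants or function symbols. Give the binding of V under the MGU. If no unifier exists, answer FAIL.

plus(q(d, zero), node(plus(b, plus(b, false)), plus(b, plus(b, false)), 6))

Decompose node/3: plus(X, d) = plus(node(false, false, d), d),  op(node(X, X, plus(X, false)), A) = op(Y1, V),  op(plus(b, plus(b, false)), plus(q(d, zero), node(Y2, Y2, 6))) = op(Y2, A).
Decompose plus/2: X = node(false, false, d),  d = d.
Bind X := node(false, false, d); substituting into the one remaining equation that mentions X gives: op(node(node(false, false, d), node(false, false, d), plus(node(false, false, d), false)), A) = op(Y1, V).
Delete trivial equation d = d.
Decompose op/2: node(node(false, false, d), node(false, false, d), plus(node(false, false, d), false)) = Y1,  A = V.
Bind Y1 := node(node(false, false, d), node(false, false, d), plus(node(false, false, d), false)); no other remaining equation mentions Y1.
Bind A := V; substituting into the remaining equation gives: op(plus(b, plus(b, false)), plus(q(d, zero), node(Y2, Y2, 6))) = op(Y2, V).
Decompose op/2: plus(b, plus(b, false)) = Y2,  plus(q(d, zero), node(Y2, Y2, 6)) = V.
Bind Y2 := plus(b, plus(b, false)); substituting into the remaining equation gives: plus(q(d, zero), node(plus(b, plus(b, false)), plus(b, plus(b, false)), 6)) = V.
Bind V := plus(q(d, zero), node(plus(b, plus(b, false)), plus(b, plus(b, false)), 6)). Substituting into the earlier binding gives A := plus(q(d, zero), node(plus(b, plus(b, false)), plus(b, plus(b, false)), 6)).
MGU = { X ↦ node(false, false, d), Y1 ↦ node(node(false, false, d), node(false, false, d), plus(node(false, false, d), false)), A ↦ plus(q(d, zero), node(plus(b, plus(b, false)), plus(b, plus(b, false)), 6)), Y2 ↦ plus(b, plus(b, false)), V ↦ plus(q(d, zero), node(plus(b, plus(b, false)), plus(b, plus(b, false)), 6)) }, so V ↦ plus(q(d, zero), node(plus(b, plus(b, false)), plus(b, plus(b, false)), 6)).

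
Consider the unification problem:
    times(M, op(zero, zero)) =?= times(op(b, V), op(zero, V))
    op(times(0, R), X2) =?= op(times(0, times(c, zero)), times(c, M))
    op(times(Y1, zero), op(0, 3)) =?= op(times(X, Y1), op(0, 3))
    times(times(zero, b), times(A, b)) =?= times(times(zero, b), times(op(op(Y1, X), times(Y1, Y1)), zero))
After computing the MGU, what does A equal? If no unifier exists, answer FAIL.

FAIL

Decompose times/2: M =?= op(b, V),  op(zero, zero) =?= op(zero, V).
Bind M := op(b, V); substituting into the one remaining equation that mentions M gives: op(times(0, R), X2) =?= op(times(0, times(c, zero)), times(c, op(b, V))).
Decompose op/2: zero =?= zero,  zero =?= V.
Delete trivial equation zero =?= zero.
Bind V := zero; substituting into the one remaining equation that mentions V gives: op(times(0, R), X2) =?= op(times(0, times(c, zero)), times(c, op(b, zero))). Substituting into the earlier binding gives M := op(b, zero).
Decompose op/2: times(0, R) =?= times(0, times(c, zero)),  X2 =?= times(c, op(b, zero)).
Decompose times/2: 0 =?= 0,  R =?= times(c, zero).
Delete trivial equation 0 =?= 0.
Bind R := times(c, zero); no other remaining equation mentions R.
Bind X2 := times(c, op(b, zero)); no other remaining equation mentions X2.
Decompose op/2: times(Y1, zero) =?= times(X, Y1),  op(0, 3) =?= op(0, 3).
Decompose times/2: Y1 =?= X,  zero =?= Y1.
Bind Y1 := X; substituting into the 2 remaining equations that mention Y1 gives: zero =?= X,  times(times(zero, b), times(A, b)) =?= times(times(zero, b), times(op(op(X, X), times(X, X)), zero)).
Bind X := zero; substituting into the one remaining equation that mentions X gives: times(times(zero, b), times(A, b)) =?= times(times(zero, b), times(op(op(zero, zero), times(zero, zero)), zero)). Substituting into the earlier binding gives Y1 := zero.
Delete trivial equation op(0, 3) =?= op(0, 3).
Decompose times/2: times(zero, b) =?= times(zero, b),  times(A, b) =?= times(op(op(zero, zero), times(zero, zero)), zero).
Delete trivial equation times(zero, b) =?= times(zero, b).
Decompose times/2: A =?= op(op(zero, zero), times(zero, zero)),  b =?= zero.
Bind A := op(op(zero, zero), times(zero, zero)); no other remaining equation mentions A.
Clash: constants b and zero differ; no unifier exists.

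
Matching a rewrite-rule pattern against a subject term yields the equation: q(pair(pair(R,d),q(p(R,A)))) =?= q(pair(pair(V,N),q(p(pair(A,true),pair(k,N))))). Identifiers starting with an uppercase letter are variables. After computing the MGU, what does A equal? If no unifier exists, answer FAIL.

pair(k,d)

Decompose q/1: pair(pair(R,d),q(p(R,A))) =?= pair(pair(V,N),q(p(pair(A,true),pair(k,N)))).
Decompose pair/2: pair(R,d) =?= pair(V,N),  q(p(R,A)) =?= q(p(pair(A,true),pair(k,N))).
Decompose pair/2: R =?= V,  d =?= N.
Bind R := V; substituting into the one remaining equation that mentions R gives: q(p(V,A)) =?= q(p(pair(A,true),pair(k,N))).
Bind N := d; substituting into the remaining equation gives: q(p(V,A)) =?= q(p(pair(A,true),pair(k,d))).
Decompose q/1: p(V,A) =?= p(pair(A,true),pair(k,d)).
Decompose p/2: V =?= pair(A,true),  A =?= pair(k,d).
Bind V := pair(A,true); no other remaining equation mentions V. Substituting into the earlier binding gives R := pair(A,true).
Bind A := pair(k,d). Substituting into the earlier bindings gives R := pair(pair(k,d),true), V := pair(pair(k,d),true).
MGU = { R -> pair(pair(k,d),true), N -> d, V -> pair(pair(k,d),true), A -> pair(k,d) }, so A -> pair(k,d).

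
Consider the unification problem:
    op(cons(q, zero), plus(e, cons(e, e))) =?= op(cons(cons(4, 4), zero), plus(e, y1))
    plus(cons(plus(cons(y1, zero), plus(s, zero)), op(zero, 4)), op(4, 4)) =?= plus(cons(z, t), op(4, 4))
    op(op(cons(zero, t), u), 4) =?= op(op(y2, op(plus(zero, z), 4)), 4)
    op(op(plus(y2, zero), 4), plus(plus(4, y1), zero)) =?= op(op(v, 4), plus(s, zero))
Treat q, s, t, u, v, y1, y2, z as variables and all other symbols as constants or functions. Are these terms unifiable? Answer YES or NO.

Decompose op/2: cons(q, zero) =?= cons(cons(4, 4), zero),  plus(e, cons(e, e)) =?= plus(e, y1).
Decompose cons/2: q =?= cons(4, 4),  zero =?= zero.
Bind q := cons(4, 4); no other remaining equation mentions q.
Delete trivial equation zero =?= zero.
Decompose plus/2: e =?= e,  cons(e, e) =?= y1.
Delete trivial equation e =?= e.
Bind y1 := cons(e, e); substituting into the 2 remaining equations that mention y1 gives: plus(cons(plus(cons(cons(e, e), zero), plus(s, zero)), op(zero, 4)), op(4, 4)) =?= plus(cons(z, t), op(4, 4)),  op(op(plus(y2, zero), 4), plus(plus(4, cons(e, e)), zero)) =?= op(op(v, 4), plus(s, zero)).
Decompose plus/2: cons(plus(cons(cons(e, e), zero), plus(s, zero)), op(zero, 4)) =?= cons(z, t),  op(4, 4) =?= op(4, 4).
Decompose cons/2: plus(cons(cons(e, e), zero), plus(s, zero)) =?= z,  op(zero, 4) =?= t.
Bind z := plus(cons(cons(e, e), zero), plus(s, zero)); substituting into the one remaining equation that mentions z gives: op(op(cons(zero, t), u), 4) =?= op(op(y2, op(plus(zero, plus(cons(cons(e, e), zero), plus(s, zero))), 4)), 4).
Bind t := op(zero, 4); substituting into the one remaining equation that mentions t gives: op(op(cons(zero, op(zero, 4)), u), 4) =?= op(op(y2, op(plus(zero, plus(cons(cons(e, e), zero), plus(s, zero))), 4)), 4).
Delete trivial equation op(4, 4) =?= op(4, 4).
Decompose op/2: op(cons(zero, op(zero, 4)), u) =?= op(y2, op(plus(zero, plus(cons(cons(e, e), zero), plus(s, zero))), 4)),  4 =?= 4.
Decompose op/2: cons(zero, op(zero, 4)) =?= y2,  u =?= op(plus(zero, plus(cons(cons(e, e), zero), plus(s, zero))), 4).
Bind y2 := cons(zero, op(zero, 4)); substituting into the one remaining equation that mentions y2 gives: op(op(plus(cons(zero, op(zero, 4)), zero), 4), plus(plus(4, cons(e, e)), zero)) =?= op(op(v, 4), plus(s, zero)).
Bind u := op(plus(zero, plus(cons(cons(e, e), zero), plus(s, zero))), 4); no other remaining equation mentions u.
Delete trivial equation 4 =?= 4.
Decompose op/2: op(plus(cons(zero, op(zero, 4)), zero), 4) =?= op(v, 4),  plus(plus(4, cons(e, e)), zero) =?= plus(s, zero).
Decompose op/2: plus(cons(zero, op(zero, 4)), zero) =?= v,  4 =?= 4.
Bind v := plus(cons(zero, op(zero, 4)), zero); no other remaining equation mentions v.
Delete trivial equation 4 =?= 4.
Decompose plus/2: plus(4, cons(e, e)) =?= s,  zero =?= zero.
Bind s := plus(4, cons(e, e)); no other remaining equation mentions s. Substituting into the earlier bindings gives z := plus(cons(cons(e, e), zero), plus(plus(4, cons(e, e)), zero)), u := op(plus(zero, plus(cons(cons(e, e), zero), plus(plus(4, cons(e, e)), zero))), 4).
Delete trivial equation zero =?= zero.
No equations remain and no clash or occurs-check failure arose, so a unifier exists.

YES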